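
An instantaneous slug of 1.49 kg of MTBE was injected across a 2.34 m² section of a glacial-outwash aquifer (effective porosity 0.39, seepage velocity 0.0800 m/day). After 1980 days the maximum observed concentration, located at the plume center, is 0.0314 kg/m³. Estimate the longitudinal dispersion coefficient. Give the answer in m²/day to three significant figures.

At the plume center C_max = M/(n_e·A·√(4πDt)), so D = M²/(4πt·(n_e·A·C_max)²).
n_e·A·C_max = 0.39 × 2.34 × 0.0314 = 0.02866 kg/m.
D = 1.49²/(4π × 1980 × 0.02866²) = 0.109 m²/day.

0.109 m²/day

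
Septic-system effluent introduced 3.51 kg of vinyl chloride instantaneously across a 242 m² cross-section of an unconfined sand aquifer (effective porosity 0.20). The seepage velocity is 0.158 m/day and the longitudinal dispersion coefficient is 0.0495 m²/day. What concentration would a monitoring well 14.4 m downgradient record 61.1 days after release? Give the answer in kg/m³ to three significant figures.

For an instantaneous plane source, C(x,t) = M/(n_e·A·√(4πDt)) · exp(−(x−vt)²/(4Dt)), with n_e·A the pore (flow) area.
Plume center vt = 0.158 × 61.1 = 9.6538 m, so the well at 14.4 m is 4.7462 m downgradient of the peak.
√(4πDt) = 6.165 m, giving peak height M/(n_e·A·√(4πDt)) = 3.51/(0.20 × 242 × 6.165) = 0.01176 kg/m³.
(x−vt)²/(4Dt) = (4.7462)²/(4 × 0.0495 × 61.1) = 1.862; exp(−1.862) = 0.1554.
C = 0.01176 × 0.1554 = 0.00183 kg/m³.

0.00183 kg/m³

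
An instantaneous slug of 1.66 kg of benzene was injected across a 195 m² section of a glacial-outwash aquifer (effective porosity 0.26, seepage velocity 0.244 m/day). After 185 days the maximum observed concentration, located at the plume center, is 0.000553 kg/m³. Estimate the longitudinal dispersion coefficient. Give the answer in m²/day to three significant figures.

At the plume center C_max = M/(n_e·A·√(4πDt)), so D = M²/(4πt·(n_e·A·C_max)²).
n_e·A·C_max = 0.26 × 195 × 0.000553 = 0.02804 kg/m.
D = 1.66²/(4π × 185 × 0.02804²) = 1.51 m²/day.

1.51 m²/day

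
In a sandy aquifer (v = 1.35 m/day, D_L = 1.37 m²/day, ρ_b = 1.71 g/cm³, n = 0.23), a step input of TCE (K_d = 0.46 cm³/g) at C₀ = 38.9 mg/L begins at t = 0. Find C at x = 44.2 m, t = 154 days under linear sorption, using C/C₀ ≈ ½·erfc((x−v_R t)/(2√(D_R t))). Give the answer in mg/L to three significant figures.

Retardation factor R = 1 + ρ_b·K_d/n = 1 + 1.71 × 0.46/0.23 = 4.420.
Sorption retards both mechanisms: v_R = v/R = 0.3054 m/day, D_R = D/R = 0.3100 m²/day.
v_R·t = 0.3054 × 154 = 47.0316 m; 2√(D_R t) = 13.82 m; argument = (44.2 − 47.0316)/13.82 = -0.2049.
C = C₀ × ½·erfc(-0.2049) = 38.9 × 0.6140 = 23.9 mg/L.

23.9 mg/L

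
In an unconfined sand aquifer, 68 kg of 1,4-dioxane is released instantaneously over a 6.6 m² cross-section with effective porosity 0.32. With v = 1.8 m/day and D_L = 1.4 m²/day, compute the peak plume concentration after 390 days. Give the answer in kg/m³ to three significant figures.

0.389 kg/m³

The peak of an instantaneous 1D plume sits at x = vt; there the Gaussian factor is 1 and C_max = M/(n_e·A·√(4πDt)), where n_e·A is the pore area the mass is dissolved in.
√(4πDt) = √(4π × 1.4 × 390) = 82.83 m, so C_max = 68/(0.32 × 6.6 × 82.83) = 0.389 kg/m³.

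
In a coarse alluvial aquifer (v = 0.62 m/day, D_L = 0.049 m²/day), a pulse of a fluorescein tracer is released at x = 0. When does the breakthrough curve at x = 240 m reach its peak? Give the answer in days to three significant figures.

For the 1D instantaneous-source solution, setting ∂C/∂t = 0 at fixed x gives v²t² + 2Dt − x² = 0, so t = (√(D² + v²x²) − D)/v².
√(D² + v²x²) = √(0.049² + 0.62² × 240²) = 148.8; v² = 0.3844.
t = (148.8 − 0.049)/0.3844 = 387 days (vs. the pure-advection estimate x/v = 387 d).

387 days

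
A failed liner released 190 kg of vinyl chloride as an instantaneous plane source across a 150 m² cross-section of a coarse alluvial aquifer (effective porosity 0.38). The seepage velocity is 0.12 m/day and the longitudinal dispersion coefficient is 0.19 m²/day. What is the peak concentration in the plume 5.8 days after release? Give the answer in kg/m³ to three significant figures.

0.896 kg/m³

The peak of an instantaneous 1D plume sits at x = vt; there the Gaussian factor is 1 and C_max = M/(n_e·A·√(4πDt)), where n_e·A is the pore area the mass is dissolved in.
√(4πDt) = √(4π × 0.19 × 5.8) = 3.721 m, so C_max = 190/(0.38 × 150 × 3.721) = 0.896 kg/m³.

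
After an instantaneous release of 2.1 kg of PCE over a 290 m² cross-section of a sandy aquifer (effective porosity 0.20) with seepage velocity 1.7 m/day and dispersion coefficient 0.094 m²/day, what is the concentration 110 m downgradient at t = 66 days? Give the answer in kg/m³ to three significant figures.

For an instantaneous plane source, C(x,t) = M/(n_e·A·√(4πDt)) · exp(−(x−vt)²/(4Dt)), with n_e·A the pore (flow) area.
Plume center vt = 1.7 × 66 = 112.2 m, so the well at 110 m is 2.2 m upgradient of the peak.
√(4πDt) = 8.830 m, giving peak height M/(n_e·A·√(4πDt)) = 2.1/(0.20 × 290 × 8.830) = 0.004100 kg/m³.
(x−vt)²/(4Dt) = (-2.2)²/(4 × 0.094 × 66) = 0.1950; exp(−0.1950) = 0.8228.
C = 0.004100 × 0.8228 = 0.00337 kg/m³.

0.00337 kg/m³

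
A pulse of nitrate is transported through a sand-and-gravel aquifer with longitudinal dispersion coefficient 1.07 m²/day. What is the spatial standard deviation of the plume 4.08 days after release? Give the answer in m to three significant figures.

2.95 m

Dispersive spreading gives a Gaussian with σ² = 2Dt; advection only shifts the center.
σ = √(2 × 1.07 × 4.08) = 2.95 m.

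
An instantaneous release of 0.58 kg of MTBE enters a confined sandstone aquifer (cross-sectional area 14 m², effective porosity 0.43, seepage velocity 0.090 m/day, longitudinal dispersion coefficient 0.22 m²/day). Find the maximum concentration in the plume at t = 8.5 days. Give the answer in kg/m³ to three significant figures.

The peak of an instantaneous 1D plume sits at x = vt; there the Gaussian factor is 1 and C_max = M/(n_e·A·√(4πDt)), where n_e·A is the pore area the mass is dissolved in.
√(4πDt) = √(4π × 0.22 × 8.5) = 4.848 m, so C_max = 0.58/(0.43 × 14 × 4.848) = 0.0199 kg/m³.

0.0199 kg/m³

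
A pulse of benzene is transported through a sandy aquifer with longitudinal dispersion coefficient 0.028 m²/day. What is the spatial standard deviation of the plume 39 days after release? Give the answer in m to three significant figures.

1.48 m

Dispersive spreading gives a Gaussian with σ² = 2Dt; advection only shifts the center.
σ = √(2 × 0.028 × 39) = 1.48 m.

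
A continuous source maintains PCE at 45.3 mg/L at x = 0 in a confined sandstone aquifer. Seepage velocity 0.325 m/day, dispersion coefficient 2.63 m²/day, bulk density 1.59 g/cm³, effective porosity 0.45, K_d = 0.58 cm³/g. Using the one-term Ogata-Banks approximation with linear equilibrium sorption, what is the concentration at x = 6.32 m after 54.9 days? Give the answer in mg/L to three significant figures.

Retardation factor R = 1 + ρ_b·K_d/n = 1 + 1.59 × 0.58/0.45 = 3.049.
Sorption retards both mechanisms: v_R = v/R = 0.1066 m/day, D_R = D/R = 0.8626 m²/day.
v_R·t = 0.1066 × 54.9 = 5.85234 m; 2√(D_R t) = 13.76 m; argument = (6.32 − 5.85234)/13.76 = 0.03399.
C = C₀ × ½·erfc(0.03399) = 45.3 × 0.4808 = 21.8 mg/L.

21.8 mg/L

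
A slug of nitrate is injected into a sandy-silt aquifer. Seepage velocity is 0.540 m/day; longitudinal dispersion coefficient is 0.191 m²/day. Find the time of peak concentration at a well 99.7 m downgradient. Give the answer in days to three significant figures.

For the 1D instantaneous-source solution, setting ∂C/∂t = 0 at fixed x gives v²t² + 2Dt − x² = 0, so t = (√(D² + v²x²) − D)/v².
√(D² + v²x²) = √(0.191² + 0.540² × 99.7²) = 53.84; v² = 0.2916.
t = (53.84 − 0.191)/0.2916 = 184 days (vs. the pure-advection estimate x/v = 185 d).

184 days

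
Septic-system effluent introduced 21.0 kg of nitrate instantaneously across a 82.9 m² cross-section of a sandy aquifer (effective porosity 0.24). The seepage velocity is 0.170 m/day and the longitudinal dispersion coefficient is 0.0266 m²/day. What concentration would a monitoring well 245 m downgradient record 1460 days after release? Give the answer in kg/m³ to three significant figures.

For an instantaneous plane source, C(x,t) = M/(n_e·A·√(4πDt)) · exp(−(x−vt)²/(4Dt)), with n_e·A the pore (flow) area.
Plume center vt = 0.170 × 1460 = 248.2 m, so the well at 245 m is 3.2 m upgradient of the peak.
√(4πDt) = 22.09 m, giving peak height M/(n_e·A·√(4πDt)) = 21.0/(0.24 × 82.9 × 22.09) = 0.04778 kg/m³.
(x−vt)²/(4Dt) = (-3.2)²/(4 × 0.0266 × 1460) = 0.06592; exp(−0.06592) = 0.9362.
C = 0.04778 × 0.9362 = 0.0447 kg/m³.

0.0447 kg/m³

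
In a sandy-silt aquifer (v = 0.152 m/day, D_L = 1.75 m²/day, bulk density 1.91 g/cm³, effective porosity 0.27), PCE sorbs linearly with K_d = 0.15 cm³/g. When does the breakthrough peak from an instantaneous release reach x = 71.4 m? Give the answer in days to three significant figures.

Retardation factor R = 1 + ρ_b·K_d/n = 1 + 1.91 × 0.15/0.27 = 2.061.
Sorption retards both mechanisms: v_R = v/R = 0.07375 m/day, D_R = D/R = 0.8491 m²/day.
Peak time from v_R²t² + 2D_R t − x² = 0: t = (√(D_R² + v_R²x²) − D_R)/v_R².
√(D_R² + v_R²x²) = √(0.8491² + 0.07375² × 71.4²) = 5.334; v_R² = 0.005439.
t = (5.334 − 0.8491)/0.005439 = 825 days.

825 days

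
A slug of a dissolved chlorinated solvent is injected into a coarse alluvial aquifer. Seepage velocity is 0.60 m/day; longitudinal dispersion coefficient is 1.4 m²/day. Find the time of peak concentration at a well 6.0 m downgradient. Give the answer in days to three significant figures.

For the 1D instantaneous-source solution, setting ∂C/∂t = 0 at fixed x gives v²t² + 2Dt − x² = 0, so t = (√(D² + v²x²) − D)/v².
√(D² + v²x²) = √(1.4² + 0.60² × 6.0²) = 3.863; v² = 0.36.
t = (3.863 − 1.4)/0.36 = 6.84 days (vs. the pure-advection estimate x/v = 10.0 d).

6.84 days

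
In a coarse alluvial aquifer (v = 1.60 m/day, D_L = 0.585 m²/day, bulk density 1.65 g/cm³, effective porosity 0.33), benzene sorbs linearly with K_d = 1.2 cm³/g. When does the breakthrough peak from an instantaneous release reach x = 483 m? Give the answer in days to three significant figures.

Retardation factor R = 1 + ρ_b·K_d/n = 1 + 1.65 × 1.2/0.33 = 7.000.
Sorption retards both mechanisms: v_R = v/R = 0.2286 m/day, D_R = D/R = 0.08357 m²/day.
Peak time from v_R²t² + 2D_R t − x² = 0: t = (√(D_R² + v_R²x²) − D_R)/v_R².
√(D_R² + v_R²x²) = √(0.08357² + 0.2286² × 483²) = 110.4; v_R² = 0.05226.
t = (110.4 − 0.08357)/0.05226 = 2110 days.

2110 days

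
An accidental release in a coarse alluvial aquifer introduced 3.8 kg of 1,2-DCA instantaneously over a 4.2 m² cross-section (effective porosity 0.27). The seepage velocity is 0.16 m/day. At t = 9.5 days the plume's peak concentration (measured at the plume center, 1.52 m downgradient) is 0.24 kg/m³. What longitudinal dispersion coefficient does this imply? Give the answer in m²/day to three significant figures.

1.63 m²/day

At the plume center C_max = M/(n_e·A·√(4πDt)), so D = M²/(4πt·(n_e·A·C_max)²).
n_e·A·C_max = 0.27 × 4.2 × 0.24 = 0.2722 kg/m.
D = 3.8²/(4π × 9.5 × 0.2722²) = 1.63 m²/day.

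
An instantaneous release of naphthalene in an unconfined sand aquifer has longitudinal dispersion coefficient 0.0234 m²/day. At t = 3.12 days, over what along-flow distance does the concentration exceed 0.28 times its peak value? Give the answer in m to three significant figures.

1.22 m

The plume is Gaussian with σ = √(2Dt) = √(2 × 0.0234 × 3.12) = 0.3821 m.
C/C_peak = exp(−Δx²/(2σ²)) = 0.28 ⇒ Δx = σ·√(−2 ln 0.28) = 0.3821 × 1.596 = 0.6098 m.
Width = 2Δx = 1.22 m.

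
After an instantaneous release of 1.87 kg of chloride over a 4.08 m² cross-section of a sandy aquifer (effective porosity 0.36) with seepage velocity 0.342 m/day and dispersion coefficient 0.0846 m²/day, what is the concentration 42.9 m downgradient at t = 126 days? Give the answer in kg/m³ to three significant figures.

For an instantaneous plane source, C(x,t) = M/(n_e·A·√(4πDt)) · exp(−(x−vt)²/(4Dt)), with n_e·A the pore (flow) area.
Plume center vt = 0.342 × 126 = 43.092 m, so the well at 42.9 m is 0.192 m upgradient of the peak.
√(4πDt) = 11.57 m, giving peak height M/(n_e·A·√(4πDt)) = 1.87/(0.36 × 4.08 × 11.57) = 0.1100 kg/m³.
(x−vt)²/(4Dt) = (-0.192)²/(4 × 0.0846 × 126) = 0.0008646; exp(−0.0008646) = 0.9991.
C = 0.1100 × 0.9991 = 0.110 kg/m³.

0.110 kg/m³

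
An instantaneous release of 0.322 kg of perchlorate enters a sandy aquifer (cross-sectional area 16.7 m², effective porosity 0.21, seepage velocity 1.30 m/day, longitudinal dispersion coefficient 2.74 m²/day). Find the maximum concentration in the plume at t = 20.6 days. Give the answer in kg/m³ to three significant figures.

0.00345 kg/m³

The peak of an instantaneous 1D plume sits at x = vt; there the Gaussian factor is 1 and C_max = M/(n_e·A·√(4πDt)), where n_e·A is the pore area the mass is dissolved in.
√(4πDt) = √(4π × 2.74 × 20.6) = 26.63 m, so C_max = 0.322/(0.21 × 16.7 × 26.63) = 0.00345 kg/m³.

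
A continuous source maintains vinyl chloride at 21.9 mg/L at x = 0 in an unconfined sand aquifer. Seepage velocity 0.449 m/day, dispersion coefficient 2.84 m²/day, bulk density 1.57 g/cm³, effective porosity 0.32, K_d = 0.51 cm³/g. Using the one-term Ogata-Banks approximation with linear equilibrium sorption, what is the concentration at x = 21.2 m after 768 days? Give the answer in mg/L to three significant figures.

Retardation factor R = 1 + ρ_b·K_d/n = 1 + 1.57 × 0.51/0.32 = 3.502.
Sorption retards both mechanisms: v_R = v/R = 0.1282 m/day, D_R = D/R = 0.8110 m²/day.
v_R·t = 0.1282 × 768 = 98.4576 m; 2√(D_R t) = 49.91 m; argument = (21.2 − 98.4576)/49.91 = -1.548.
C = C₀ × ½·erfc(-1.548) = 21.9 × 0.9857 = 21.6 mg/L.

21.6 mg/L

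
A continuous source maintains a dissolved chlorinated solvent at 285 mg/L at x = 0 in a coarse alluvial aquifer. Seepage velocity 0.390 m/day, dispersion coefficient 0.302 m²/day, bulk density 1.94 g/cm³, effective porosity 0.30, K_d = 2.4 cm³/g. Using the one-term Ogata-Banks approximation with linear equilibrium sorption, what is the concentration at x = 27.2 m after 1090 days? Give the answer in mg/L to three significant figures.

116 mg/L

Retardation factor R = 1 + ρ_b·K_d/n = 1 + 1.94 × 2.4/0.30 = 16.52.
Sorption retards both mechanisms: v_R = v/R = 0.02361 m/day, D_R = D/R = 0.01828 m²/day.
v_R·t = 0.02361 × 1090 = 25.7349 m; 2√(D_R t) = 8.928 m; argument = (27.2 − 25.7349)/8.928 = 0.1641.
C = C₀ × ½·erfc(0.1641) = 285 × 0.4082 = 116 mg/L.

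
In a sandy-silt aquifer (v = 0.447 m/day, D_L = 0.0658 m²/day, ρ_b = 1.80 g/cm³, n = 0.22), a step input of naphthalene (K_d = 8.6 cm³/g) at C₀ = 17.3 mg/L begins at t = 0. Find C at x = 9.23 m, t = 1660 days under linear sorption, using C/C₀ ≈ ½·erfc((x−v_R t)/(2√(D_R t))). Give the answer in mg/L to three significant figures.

12.9 mg/L

Retardation factor R = 1 + ρ_b·K_d/n = 1 + 1.80 × 8.6/0.22 = 71.36.
Sorption retards both mechanisms: v_R = v/R = 0.006264 m/day, D_R = D/R = 0.0009221 m²/day.
v_R·t = 0.006264 × 1660 = 10.39824 m; 2√(D_R t) = 2.474 m; argument = (9.23 − 10.39824)/2.474 = -0.4722.
C = C₀ × ½·erfc(-0.4722) = 17.3 × 0.7479 = 12.9 mg/L.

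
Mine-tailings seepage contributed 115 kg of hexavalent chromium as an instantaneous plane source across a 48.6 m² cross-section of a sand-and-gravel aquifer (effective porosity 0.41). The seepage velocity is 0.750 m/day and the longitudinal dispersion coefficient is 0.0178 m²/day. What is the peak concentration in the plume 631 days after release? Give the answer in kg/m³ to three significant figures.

0.486 kg/m³

The peak of an instantaneous 1D plume sits at x = vt; there the Gaussian factor is 1 and C_max = M/(n_e·A·√(4πDt)), where n_e·A is the pore area the mass is dissolved in.
√(4πDt) = √(4π × 0.0178 × 631) = 11.88 m, so C_max = 115/(0.41 × 48.6 × 11.88) = 0.486 kg/m³.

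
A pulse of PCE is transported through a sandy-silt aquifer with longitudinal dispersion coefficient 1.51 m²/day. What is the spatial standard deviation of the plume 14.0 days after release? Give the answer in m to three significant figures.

Dispersive spreading gives a Gaussian with σ² = 2Dt; advection only shifts the center.
σ = √(2 × 1.51 × 14.0) = 6.50 m.

6.50 m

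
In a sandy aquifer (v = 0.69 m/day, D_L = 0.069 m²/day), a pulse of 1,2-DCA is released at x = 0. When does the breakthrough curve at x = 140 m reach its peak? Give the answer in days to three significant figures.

For the 1D instantaneous-source solution, setting ∂C/∂t = 0 at fixed x gives v²t² + 2Dt − x² = 0, so t = (√(D² + v²x²) − D)/v².
√(D² + v²x²) = √(0.069² + 0.69² × 140²) = 96.60; v² = 0.4761.
t = (96.60 − 0.069)/0.4761 = 203 days (vs. the pure-advection estimate x/v = 203 d).

203 days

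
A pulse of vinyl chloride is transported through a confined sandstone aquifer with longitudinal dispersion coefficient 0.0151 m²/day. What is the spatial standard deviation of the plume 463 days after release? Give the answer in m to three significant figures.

3.74 m

Dispersive spreading gives a Gaussian with σ² = 2Dt; advection only shifts the center.
σ = √(2 × 0.0151 × 463) = 3.74 m.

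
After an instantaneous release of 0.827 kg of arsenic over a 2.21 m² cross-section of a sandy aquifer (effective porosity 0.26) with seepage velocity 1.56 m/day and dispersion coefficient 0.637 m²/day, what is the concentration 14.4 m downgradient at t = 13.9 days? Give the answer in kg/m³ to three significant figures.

0.0305 kg/m³

For an instantaneous plane source, C(x,t) = M/(n_e·A·√(4πDt)) · exp(−(x−vt)²/(4Dt)), with n_e·A the pore (flow) area.
Plume center vt = 1.56 × 13.9 = 21.684 m, so the well at 14.4 m is 7.284 m upgradient of the peak.
√(4πDt) = 10.55 m, giving peak height M/(n_e·A·√(4πDt)) = 0.827/(0.26 × 2.21 × 10.55) = 0.1364 kg/m³.
(x−vt)²/(4Dt) = (-7.284)²/(4 × 0.637 × 13.9) = 1.498; exp(−1.498) = 0.2236.
C = 0.1364 × 0.2236 = 0.0305 kg/m³.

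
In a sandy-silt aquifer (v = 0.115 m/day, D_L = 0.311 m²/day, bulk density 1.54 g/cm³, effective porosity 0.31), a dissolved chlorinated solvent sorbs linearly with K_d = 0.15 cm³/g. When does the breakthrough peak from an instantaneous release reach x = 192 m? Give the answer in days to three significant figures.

2870 days

Retardation factor R = 1 + ρ_b·K_d/n = 1 + 1.54 × 0.15/0.31 = 1.745.
Sorption retards both mechanisms: v_R = v/R = 0.06590 m/day, D_R = D/R = 0.1782 m²/day.
Peak time from v_R²t² + 2D_R t − x² = 0: t = (√(D_R² + v_R²x²) − D_R)/v_R².
√(D_R² + v_R²x²) = √(0.1782² + 0.06590² × 192²) = 12.65; v_R² = 0.004343.
t = (12.65 − 0.1782)/0.004343 = 2870 days.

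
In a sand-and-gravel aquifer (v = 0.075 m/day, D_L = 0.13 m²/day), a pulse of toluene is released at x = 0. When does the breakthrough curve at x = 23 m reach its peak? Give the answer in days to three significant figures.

For the 1D instantaneous-source solution, setting ∂C/∂t = 0 at fixed x gives v²t² + 2Dt − x² = 0, so t = (√(D² + v²x²) − D)/v².
√(D² + v²x²) = √(0.13² + 0.075² × 23²) = 1.730; v² = 0.005625.
t = (1.730 − 0.13)/0.005625 = 284 days (vs. the pure-advection estimate x/v = 307 d).

284 days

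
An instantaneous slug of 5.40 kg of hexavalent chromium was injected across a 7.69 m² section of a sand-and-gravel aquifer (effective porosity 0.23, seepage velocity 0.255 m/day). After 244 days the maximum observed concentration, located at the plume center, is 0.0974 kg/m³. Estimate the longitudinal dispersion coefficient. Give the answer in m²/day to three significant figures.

At the plume center C_max = M/(n_e·A·√(4πDt)), so D = M²/(4πt·(n_e·A·C_max)²).
n_e·A·C_max = 0.23 × 7.69 × 0.0974 = 0.1723 kg/m.
D = 5.40²/(4π × 244 × 0.1723²) = 0.320 m²/day.

0.320 m²/day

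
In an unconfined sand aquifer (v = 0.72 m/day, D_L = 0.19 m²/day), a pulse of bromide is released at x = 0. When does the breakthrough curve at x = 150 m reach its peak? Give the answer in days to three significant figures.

208 days

For the 1D instantaneous-source solution, setting ∂C/∂t = 0 at fixed x gives v²t² + 2Dt − x² = 0, so t = (√(D² + v²x²) − D)/v².
√(D² + v²x²) = √(0.19² + 0.72² × 150²) = 108.0; v² = 0.5184.
t = (108.0 − 0.19)/0.5184 = 208 days (vs. the pure-advection estimate x/v = 208 d).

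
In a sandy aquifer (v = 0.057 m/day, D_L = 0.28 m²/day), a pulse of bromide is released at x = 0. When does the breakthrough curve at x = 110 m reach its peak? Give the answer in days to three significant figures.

For the 1D instantaneous-source solution, setting ∂C/∂t = 0 at fixed x gives v²t² + 2Dt − x² = 0, so t = (√(D² + v²x²) − D)/v².
√(D² + v²x²) = √(0.28² + 0.057² × 110²) = 6.276; v² = 0.003249.
t = (6.276 − 0.28)/0.003249 = 1850 days (vs. the pure-advection estimate x/v = 1930 d).

1850 days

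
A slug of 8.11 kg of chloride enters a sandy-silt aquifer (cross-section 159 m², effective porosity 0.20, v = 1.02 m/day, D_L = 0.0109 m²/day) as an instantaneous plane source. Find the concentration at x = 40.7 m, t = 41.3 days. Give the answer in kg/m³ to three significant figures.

0.0347 kg/m³

For an instantaneous plane source, C(x,t) = M/(n_e·A·√(4πDt)) · exp(−(x−vt)²/(4Dt)), with n_e·A the pore (flow) area.
Plume center vt = 1.02 × 41.3 = 42.126 m, so the well at 40.7 m is 1.426 m upgradient of the peak.
√(4πDt) = 2.378 m, giving peak height M/(n_e·A·√(4πDt)) = 8.11/(0.20 × 159 × 2.378) = 0.1072 kg/m³.
(x−vt)²/(4Dt) = (-1.426)²/(4 × 0.0109 × 41.3) = 1.129; exp(−1.129) = 0.3234.
C = 0.1072 × 0.3234 = 0.0347 kg/m³.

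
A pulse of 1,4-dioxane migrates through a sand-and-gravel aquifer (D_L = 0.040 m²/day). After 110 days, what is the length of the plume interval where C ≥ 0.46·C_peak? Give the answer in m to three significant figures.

The plume is Gaussian with σ = √(2Dt) = √(2 × 0.040 × 110) = 2.966 m.
C/C_peak = exp(−Δx²/(2σ²)) = 0.46 ⇒ Δx = σ·√(−2 ln 0.46) = 2.966 × 1.246 = 3.696 m.
Width = 2Δx = 7.39 m.

7.39 m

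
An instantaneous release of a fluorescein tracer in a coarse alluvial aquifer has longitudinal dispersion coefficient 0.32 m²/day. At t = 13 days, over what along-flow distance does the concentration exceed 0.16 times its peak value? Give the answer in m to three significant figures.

11.0 m

The plume is Gaussian with σ = √(2Dt) = √(2 × 0.32 × 13) = 2.884 m.
C/C_peak = exp(−Δx²/(2σ²)) = 0.16 ⇒ Δx = σ·√(−2 ln 0.16) = 2.884 × 1.914 = 5.520 m.
Width = 2Δx = 11.0 m.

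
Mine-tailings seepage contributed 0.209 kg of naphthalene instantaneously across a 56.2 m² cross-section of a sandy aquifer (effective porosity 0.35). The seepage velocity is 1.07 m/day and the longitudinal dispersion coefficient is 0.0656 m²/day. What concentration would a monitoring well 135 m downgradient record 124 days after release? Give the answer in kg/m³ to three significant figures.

For an instantaneous plane source, C(x,t) = M/(n_e·A·√(4πDt)) · exp(−(x−vt)²/(4Dt)), with n_e·A the pore (flow) area.
Plume center vt = 1.07 × 124 = 132.68 m, so the well at 135 m is 2.32 m downgradient of the peak.
√(4πDt) = 10.11 m, giving peak height M/(n_e·A·√(4πDt)) = 0.209/(0.35 × 56.2 × 10.11) = 0.001051 kg/m³.
(x−vt)²/(4Dt) = (2.32)²/(4 × 0.0656 × 124) = 0.1654; exp(−0.1654) = 0.8476.
C = 0.001051 × 0.8476 = 0.000891 kg/m³.

0.000891 kg/m³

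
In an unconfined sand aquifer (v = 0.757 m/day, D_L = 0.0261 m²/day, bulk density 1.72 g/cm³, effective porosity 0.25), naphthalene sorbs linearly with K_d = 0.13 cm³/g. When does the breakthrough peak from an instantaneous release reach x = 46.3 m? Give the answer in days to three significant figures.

116 days

Retardation factor R = 1 + ρ_b·K_d/n = 1 + 1.72 × 0.13/0.25 = 1.894.
Sorption retards both mechanisms: v_R = v/R = 0.3997 m/day, D_R = D/R = 0.01378 m²/day.
Peak time from v_R²t² + 2D_R t − x² = 0: t = (√(D_R² + v_R²x²) − D_R)/v_R².
√(D_R² + v_R²x²) = √(0.01378² + 0.3997² × 46.3²) = 18.51; v_R² = 0.1598.
t = (18.51 − 0.01378)/0.1598 = 116 days.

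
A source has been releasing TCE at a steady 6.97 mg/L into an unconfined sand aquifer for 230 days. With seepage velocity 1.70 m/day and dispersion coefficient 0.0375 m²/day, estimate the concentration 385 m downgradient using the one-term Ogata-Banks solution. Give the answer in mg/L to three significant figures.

6.45 mg/L

For a continuous step input, C/C₀ ≈ ½·erfc((x−vt)/(2√(Dt))).
vt = 1.70 × 230 = 391 m and 2√(Dt) = 2√(0.0375 × 230) = 5.874 m.
Argument (x−vt)/(2√(Dt)) = (385 − 391)/5.874 = -1.021; ½·erfc(-1.021) = 0.9256.
C = 6.97 × 0.9256 = 6.45 mg/L.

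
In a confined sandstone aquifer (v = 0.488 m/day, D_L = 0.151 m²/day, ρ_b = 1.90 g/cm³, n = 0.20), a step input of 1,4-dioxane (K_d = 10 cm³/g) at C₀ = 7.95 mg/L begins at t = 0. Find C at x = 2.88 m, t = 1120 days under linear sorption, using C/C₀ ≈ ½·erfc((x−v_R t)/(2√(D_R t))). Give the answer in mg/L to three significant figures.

7.42 mg/L

Retardation factor R = 1 + ρ_b·K_d/n = 1 + 1.90 × 10/0.20 = 96.00.
Sorption retards both mechanisms: v_R = v/R = 0.005083 m/day, D_R = D/R = 0.001573 m²/day.
v_R·t = 0.005083 × 1120 = 5.69296 m; 2√(D_R t) = 2.655 m; argument = (2.88 − 5.69296)/2.655 = -1.059.
C = C₀ × ½·erfc(-1.059) = 7.95 × 0.9329 = 7.42 mg/L.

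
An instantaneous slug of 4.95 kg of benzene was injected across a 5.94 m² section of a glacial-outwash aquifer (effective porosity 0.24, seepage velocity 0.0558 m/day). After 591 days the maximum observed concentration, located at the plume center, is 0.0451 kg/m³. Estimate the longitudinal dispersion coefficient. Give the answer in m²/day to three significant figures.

At the plume center C_max = M/(n_e·A·√(4πDt)), so D = M²/(4πt·(n_e·A·C_max)²).
n_e·A·C_max = 0.24 × 5.94 × 0.0451 = 0.06429 kg/m.
D = 4.95²/(4π × 591 × 0.06429²) = 0.798 m²/day.

0.798 m²/day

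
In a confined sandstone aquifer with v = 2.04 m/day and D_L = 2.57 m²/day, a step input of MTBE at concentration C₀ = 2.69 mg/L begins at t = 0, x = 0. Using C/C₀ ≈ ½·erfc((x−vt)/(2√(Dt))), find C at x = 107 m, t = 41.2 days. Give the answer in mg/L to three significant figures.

For a continuous step input, C/C₀ ≈ ½·erfc((x−vt)/(2√(Dt))).
vt = 2.04 × 41.2 = 84.048 m and 2√(Dt) = 2√(2.57 × 41.2) = 20.58 m.
Argument (x−vt)/(2√(Dt)) = (107 − 84.048)/20.58 = 1.115; ½·erfc(1.115) = 0.05742.
C = 2.69 × 0.05742 = 0.154 mg/L.

0.154 mg/L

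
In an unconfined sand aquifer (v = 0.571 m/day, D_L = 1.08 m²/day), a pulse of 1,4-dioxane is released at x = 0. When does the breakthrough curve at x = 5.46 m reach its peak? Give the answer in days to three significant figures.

For the 1D instantaneous-source solution, setting ∂C/∂t = 0 at fixed x gives v²t² + 2Dt − x² = 0, so t = (√(D² + v²x²) − D)/v².
√(D² + v²x²) = √(1.08² + 0.571² × 5.46²) = 3.299; v² = 0.326041.
t = (3.299 − 1.08)/0.326041 = 6.81 days (vs. the pure-advection estimate x/v = 9.56 d).

6.81 days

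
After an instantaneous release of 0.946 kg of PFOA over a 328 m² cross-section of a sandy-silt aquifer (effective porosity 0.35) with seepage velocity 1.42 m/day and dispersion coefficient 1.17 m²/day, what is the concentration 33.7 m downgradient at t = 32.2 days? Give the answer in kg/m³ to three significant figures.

For an instantaneous plane source, C(x,t) = M/(n_e·A·√(4πDt)) · exp(−(x−vt)²/(4Dt)), with n_e·A the pore (flow) area.
Plume center vt = 1.42 × 32.2 = 45.724 m, so the well at 33.7 m is 12.024 m upgradient of the peak.
√(4πDt) = 21.76 m, giving peak height M/(n_e·A·√(4πDt)) = 0.946/(0.35 × 328 × 21.76) = 0.0003787 kg/m³.
(x−vt)²/(4Dt) = (-12.024)²/(4 × 1.17 × 32.2) = 0.9594; exp(−0.9594) = 0.3831.
C = 0.0003787 × 0.3831 = 0.000145 kg/m³.

0.000145 kg/m³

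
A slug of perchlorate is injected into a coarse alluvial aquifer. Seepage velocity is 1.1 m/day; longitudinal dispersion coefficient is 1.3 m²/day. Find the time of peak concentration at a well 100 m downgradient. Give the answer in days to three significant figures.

For the 1D instantaneous-source solution, setting ∂C/∂t = 0 at fixed x gives v²t² + 2Dt − x² = 0, so t = (√(D² + v²x²) − D)/v².
√(D² + v²x²) = √(1.3² + 1.1² × 100²) = 110.0; v² = 1.21.
t = (110.0 − 1.3)/1.21 = 89.8 days (vs. the pure-advection estimate x/v = 90.9 d).

89.8 days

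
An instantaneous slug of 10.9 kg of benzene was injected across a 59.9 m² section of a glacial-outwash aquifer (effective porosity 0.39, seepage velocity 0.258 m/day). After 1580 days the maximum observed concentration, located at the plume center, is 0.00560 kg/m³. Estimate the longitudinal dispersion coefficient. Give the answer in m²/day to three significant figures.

0.350 m²/day

At the plume center C_max = M/(n_e·A·√(4πDt)), so D = M²/(4πt·(n_e·A·C_max)²).
n_e·A·C_max = 0.39 × 59.9 × 0.00560 = 0.1308 kg/m.
D = 10.9²/(4π × 1580 × 0.1308²) = 0.350 m²/day.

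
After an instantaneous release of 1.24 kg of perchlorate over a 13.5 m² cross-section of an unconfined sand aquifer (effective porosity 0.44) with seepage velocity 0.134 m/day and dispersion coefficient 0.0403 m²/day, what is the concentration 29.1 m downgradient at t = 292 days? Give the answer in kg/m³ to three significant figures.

For an instantaneous plane source, C(x,t) = M/(n_e·A·√(4πDt)) · exp(−(x−vt)²/(4Dt)), with n_e·A the pore (flow) area.
Plume center vt = 0.134 × 292 = 39.128 m, so the well at 29.1 m is 10.028 m upgradient of the peak.
√(4πDt) = 12.16 m, giving peak height M/(n_e·A·√(4πDt)) = 1.24/(0.44 × 13.5 × 12.16) = 0.01717 kg/m³.
(x−vt)²/(4Dt) = (-10.028)²/(4 × 0.0403 × 292) = 2.136; exp(−2.136) = 0.1181.
C = 0.01717 × 0.1181 = 0.00203 kg/m³.

0.00203 kg/m³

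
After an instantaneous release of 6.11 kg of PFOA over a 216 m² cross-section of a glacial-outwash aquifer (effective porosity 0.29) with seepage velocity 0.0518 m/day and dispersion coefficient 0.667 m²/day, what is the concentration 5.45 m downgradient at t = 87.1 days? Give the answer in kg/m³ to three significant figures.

For an instantaneous plane source, C(x,t) = M/(n_e·A·√(4πDt)) · exp(−(x−vt)²/(4Dt)), with n_e·A the pore (flow) area.
Plume center vt = 0.0518 × 87.1 = 4.51178 m, so the well at 5.45 m is 0.93822 m downgradient of the peak.
√(4πDt) = 27.02 m, giving peak height M/(n_e·A·√(4πDt)) = 6.11/(0.29 × 216 × 27.02) = 0.003610 kg/m³.
(x−vt)²/(4Dt) = (0.93822)²/(4 × 0.667 × 87.1) = 0.003788; exp(−0.003788) = 0.9962.
C = 0.003610 × 0.9962 = 0.00360 kg/m³.

0.00360 kg/m³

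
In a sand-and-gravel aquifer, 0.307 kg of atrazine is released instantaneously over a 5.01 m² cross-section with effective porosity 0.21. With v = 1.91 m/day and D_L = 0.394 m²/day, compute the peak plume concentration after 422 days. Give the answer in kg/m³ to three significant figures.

0.00638 kg/m³

The peak of an instantaneous 1D plume sits at x = vt; there the Gaussian factor is 1 and C_max = M/(n_e·A·√(4πDt)), where n_e·A is the pore area the mass is dissolved in.
√(4πDt) = √(4π × 0.394 × 422) = 45.71 m, so C_max = 0.307/(0.21 × 5.01 × 45.71) = 0.00638 kg/m³.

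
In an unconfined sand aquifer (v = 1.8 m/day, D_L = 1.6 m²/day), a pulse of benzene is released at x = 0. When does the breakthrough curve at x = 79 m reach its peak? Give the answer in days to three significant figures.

43.4 days

For the 1D instantaneous-source solution, setting ∂C/∂t = 0 at fixed x gives v²t² + 2Dt − x² = 0, so t = (√(D² + v²x²) − D)/v².
√(D² + v²x²) = √(1.6² + 1.8² × 79²) = 142.2; v² = 3.24.
t = (142.2 − 1.6)/3.24 = 43.4 days (vs. the pure-advection estimate x/v = 43.9 d).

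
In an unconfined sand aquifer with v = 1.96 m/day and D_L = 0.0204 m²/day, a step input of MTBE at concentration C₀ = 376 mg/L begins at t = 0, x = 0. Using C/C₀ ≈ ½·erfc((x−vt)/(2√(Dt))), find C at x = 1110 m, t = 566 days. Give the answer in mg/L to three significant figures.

168 mg/L

For a continuous step input, C/C₀ ≈ ½·erfc((x−vt)/(2√(Dt))).
vt = 1.96 × 566 = 1109.36 m and 2√(Dt) = 2√(0.0204 × 566) = 6.796 m.
Argument (x−vt)/(2√(Dt)) = (1110 − 1109.36)/6.796 = 0.09417; ½·erfc(0.09417) = 0.4470.
C = 376 × 0.4470 = 168 mg/L.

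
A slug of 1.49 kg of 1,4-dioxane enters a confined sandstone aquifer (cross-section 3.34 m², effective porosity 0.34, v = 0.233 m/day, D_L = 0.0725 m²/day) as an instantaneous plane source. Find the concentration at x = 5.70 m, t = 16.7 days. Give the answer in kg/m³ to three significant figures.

0.171 kg/m³

For an instantaneous plane source, C(x,t) = M/(n_e·A·√(4πDt)) · exp(−(x−vt)²/(4Dt)), with n_e·A the pore (flow) area.
Plume center vt = 0.233 × 16.7 = 3.8911 m, so the well at 5.70 m is 1.8089 m downgradient of the peak.
√(4πDt) = 3.901 m, giving peak height M/(n_e·A·√(4πDt)) = 1.49/(0.34 × 3.34 × 3.901) = 0.3363 kg/m³.
(x−vt)²/(4Dt) = (1.8089)²/(4 × 0.0725 × 16.7) = 0.6756; exp(−0.6756) = 0.5089.
C = 0.3363 × 0.5089 = 0.171 kg/m³.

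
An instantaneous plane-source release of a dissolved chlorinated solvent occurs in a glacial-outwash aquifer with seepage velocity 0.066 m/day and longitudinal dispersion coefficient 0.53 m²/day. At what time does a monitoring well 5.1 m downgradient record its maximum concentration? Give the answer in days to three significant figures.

For the 1D instantaneous-source solution, setting ∂C/∂t = 0 at fixed x gives v²t² + 2Dt − x² = 0, so t = (√(D² + v²x²) − D)/v².
√(D² + v²x²) = √(0.53² + 0.066² × 5.1²) = 0.6279; v² = 0.004356.
t = (0.6279 − 0.53)/0.004356 = 22.5 days (vs. the pure-advection estimate x/v = 77.3 d).

22.5 days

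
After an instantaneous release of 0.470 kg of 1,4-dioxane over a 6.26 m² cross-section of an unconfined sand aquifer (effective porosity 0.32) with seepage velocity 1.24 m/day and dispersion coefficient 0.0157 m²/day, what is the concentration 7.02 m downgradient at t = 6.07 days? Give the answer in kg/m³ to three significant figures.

0.109 kg/m³

For an instantaneous plane source, C(x,t) = M/(n_e·A·√(4πDt)) · exp(−(x−vt)²/(4Dt)), with n_e·A the pore (flow) area.
Plume center vt = 1.24 × 6.07 = 7.5268 m, so the well at 7.02 m is 0.5068 m upgradient of the peak.
√(4πDt) = 1.094 m, giving peak height M/(n_e·A·√(4πDt)) = 0.470/(0.32 × 6.26 × 1.094) = 0.2145 kg/m³.
(x−vt)²/(4Dt) = (-0.5068)²/(4 × 0.0157 × 6.07) = 0.6738; exp(−0.6738) = 0.5098.
C = 0.2145 × 0.5098 = 0.109 kg/m³.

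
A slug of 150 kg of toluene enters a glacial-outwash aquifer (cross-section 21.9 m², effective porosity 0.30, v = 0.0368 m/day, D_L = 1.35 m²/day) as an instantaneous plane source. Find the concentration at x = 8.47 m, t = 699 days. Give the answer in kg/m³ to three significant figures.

0.194 kg/m³

For an instantaneous plane source, C(x,t) = M/(n_e·A·√(4πDt)) · exp(−(x−vt)²/(4Dt)), with n_e·A the pore (flow) area.
Plume center vt = 0.0368 × 699 = 25.7232 m, so the well at 8.47 m is 17.2532 m upgradient of the peak.
√(4πDt) = 108.9 m, giving peak height M/(n_e·A·√(4πDt)) = 150/(0.30 × 21.9 × 108.9) = 0.2097 kg/m³.
(x−vt)²/(4Dt) = (-17.2532)²/(4 × 1.35 × 699) = 0.07886; exp(−0.07886) = 0.9242.
C = 0.2097 × 0.9242 = 0.194 kg/m³.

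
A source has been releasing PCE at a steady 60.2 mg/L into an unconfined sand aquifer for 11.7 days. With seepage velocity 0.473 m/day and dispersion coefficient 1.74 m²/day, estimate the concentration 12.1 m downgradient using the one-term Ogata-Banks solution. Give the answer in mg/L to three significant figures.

For a continuous step input, C/C₀ ≈ ½·erfc((x−vt)/(2√(Dt))).
vt = 0.473 × 11.7 = 5.5341 m and 2√(Dt) = 2√(1.74 × 11.7) = 9.024 m.
Argument (x−vt)/(2√(Dt)) = (12.1 − 5.5341)/9.024 = 0.7276; ½·erfc(0.7276) = 0.1517.
C = 60.2 × 0.1517 = 9.13 mg/L.

9.13 mg/L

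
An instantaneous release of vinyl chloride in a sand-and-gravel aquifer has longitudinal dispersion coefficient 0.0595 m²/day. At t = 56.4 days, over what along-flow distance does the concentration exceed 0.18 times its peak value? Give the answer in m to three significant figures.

9.60 m

The plume is Gaussian with σ = √(2Dt) = √(2 × 0.0595 × 56.4) = 2.591 m.
C/C_peak = exp(−Δx²/(2σ²)) = 0.18 ⇒ Δx = σ·√(−2 ln 0.18) = 2.591 × 1.852 = 4.799 m.
Width = 2Δx = 9.60 m.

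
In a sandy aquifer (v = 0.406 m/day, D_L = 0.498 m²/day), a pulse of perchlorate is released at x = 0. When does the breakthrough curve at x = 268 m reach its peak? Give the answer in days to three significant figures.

For the 1D instantaneous-source solution, setting ∂C/∂t = 0 at fixed x gives v²t² + 2Dt − x² = 0, so t = (√(D² + v²x²) − D)/v².
√(D² + v²x²) = √(0.498² + 0.406² × 268²) = 108.8; v² = 0.164836.
t = (108.8 − 0.498)/0.164836 = 657 days (vs. the pure-advection estimate x/v = 660 d).

657 days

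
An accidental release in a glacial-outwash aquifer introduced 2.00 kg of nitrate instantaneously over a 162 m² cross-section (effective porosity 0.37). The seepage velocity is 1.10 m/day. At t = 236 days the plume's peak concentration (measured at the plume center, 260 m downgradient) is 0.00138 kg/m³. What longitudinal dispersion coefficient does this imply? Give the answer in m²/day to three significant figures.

0.197 m²/day

At the plume center C_max = M/(n_e·A·√(4πDt)), so D = M²/(4πt·(n_e·A·C_max)²).
n_e·A·C_max = 0.37 × 162 × 0.00138 = 0.08272 kg/m.
D = 2.00²/(4π × 236 × 0.08272²) = 0.197 m²/day.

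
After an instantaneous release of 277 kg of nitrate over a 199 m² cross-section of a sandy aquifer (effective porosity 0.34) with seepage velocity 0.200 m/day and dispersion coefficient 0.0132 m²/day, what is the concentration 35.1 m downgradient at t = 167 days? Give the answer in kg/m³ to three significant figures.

0.560 kg/m³

For an instantaneous plane source, C(x,t) = M/(n_e·A·√(4πDt)) · exp(−(x−vt)²/(4Dt)), with n_e·A the pore (flow) area.
Plume center vt = 0.200 × 167 = 33.4 m, so the well at 35.1 m is 1.7 m downgradient of the peak.
√(4πDt) = 5.263 m, giving peak height M/(n_e·A·√(4πDt)) = 277/(0.34 × 199 × 5.263) = 0.7779 kg/m³.
(x−vt)²/(4Dt) = (1.7)²/(4 × 0.0132 × 167) = 0.3278; exp(−0.3278) = 0.7205.
C = 0.7779 × 0.7205 = 0.560 kg/m³.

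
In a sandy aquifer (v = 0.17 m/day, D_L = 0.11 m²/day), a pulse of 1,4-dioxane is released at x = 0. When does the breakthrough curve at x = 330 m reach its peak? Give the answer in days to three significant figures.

For the 1D instantaneous-source solution, setting ∂C/∂t = 0 at fixed x gives v²t² + 2Dt − x² = 0, so t = (√(D² + v²x²) − D)/v².
√(D² + v²x²) = √(0.11² + 0.17² × 330²) = 56.10; v² = 0.0289.
t = (56.10 − 0.11)/0.0289 = 1940 days (vs. the pure-advection estimate x/v = 1940 d).

1940 days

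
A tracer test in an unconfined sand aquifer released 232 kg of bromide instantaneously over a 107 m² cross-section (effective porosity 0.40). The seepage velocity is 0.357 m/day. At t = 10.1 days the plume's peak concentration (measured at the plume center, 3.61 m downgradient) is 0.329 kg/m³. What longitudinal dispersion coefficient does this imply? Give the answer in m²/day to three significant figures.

2.14 m²/day

At the plume center C_max = M/(n_e·A·√(4πDt)), so D = M²/(4πt·(n_e·A·C_max)²).
n_e·A·C_max = 0.40 × 107 × 0.329 = 14.08 kg/m.
D = 232²/(4π × 10.1 × 14.08²) = 2.14 m²/day.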